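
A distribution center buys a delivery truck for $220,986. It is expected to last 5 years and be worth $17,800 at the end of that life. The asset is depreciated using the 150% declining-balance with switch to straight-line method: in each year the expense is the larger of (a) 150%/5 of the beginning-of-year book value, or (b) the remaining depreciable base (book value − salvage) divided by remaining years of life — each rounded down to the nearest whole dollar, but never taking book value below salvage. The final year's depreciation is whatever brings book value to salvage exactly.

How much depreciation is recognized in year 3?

Depreciable base = $220,986 − $17,800 = $203,186.
Year 1: DB = ⌊$220,986 × 150%/5⌋ = $66,295; SL = ⌊$203,186/5⌋ = $40,637 → take DB $66,295. Book value $154,691.
Year 2: DB = ⌊$154,691 × 150%/5⌋ = $46,407; SL = ⌊$136,891/4⌋ = $34,222 → take DB $46,407. Book value $108,284.
Year 3: DB = ⌊$108,284 × 150%/5⌋ = $32,485; SL = ⌊$90,484/3⌋ = $30,161 → take DB $32,485. Book value $75,799.

$32,485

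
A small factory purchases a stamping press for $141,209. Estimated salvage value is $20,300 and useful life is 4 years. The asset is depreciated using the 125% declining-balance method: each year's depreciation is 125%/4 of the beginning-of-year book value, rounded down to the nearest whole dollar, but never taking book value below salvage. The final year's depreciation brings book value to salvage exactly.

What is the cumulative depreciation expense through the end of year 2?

Depreciable base = $141,209 − $20,300 = $120,909.
Year 1: ⌊$141,209 × 125%/4⌋ = $44,127. Book value $97,082.
Year 2: ⌊$97,082 × 125%/4⌋ = $30,338. Book value $66,744.
Accumulated through year 2 = $141,209 − $66,744 = $74,465.

$74,465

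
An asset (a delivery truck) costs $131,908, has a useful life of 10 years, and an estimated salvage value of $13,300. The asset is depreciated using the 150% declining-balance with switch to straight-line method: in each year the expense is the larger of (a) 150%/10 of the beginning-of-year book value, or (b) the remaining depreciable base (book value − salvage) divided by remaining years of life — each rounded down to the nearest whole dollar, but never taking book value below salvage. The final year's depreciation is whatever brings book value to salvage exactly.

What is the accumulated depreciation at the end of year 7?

Depreciable base = $131,908 − $13,300 = $118,608.
Year 1: DB = ⌊$131,908 × 150%/10⌋ = $19,786; SL = ⌊$118,608/10⌋ = $11,860 → take DB $19,786. Book value $112,122.
Year 2: DB = ⌊$112,122 × 150%/10⌋ = $16,818; SL = ⌊$98,822/9⌋ = $10,980 → take DB $16,818. Book value $95,304.
Year 3: DB = ⌊$95,304 × 150%/10⌋ = $14,295; SL = ⌊$82,004/8⌋ = $10,250 → take DB $14,295. Book value $81,009.
Year 4: DB = ⌊$81,009 × 150%/10⌋ = $12,151; SL = ⌊$67,709/7⌋ = $9,672 → take DB $12,151. Book value $68,858.
Year 5: DB = ⌊$68,858 × 150%/10⌋ = $10,328; SL = ⌊$55,558/6⌋ = $9,259 → take DB $10,328. Book value $58,530.
Year 6: DB = ⌊$58,530 × 150%/10⌋ = $8,779; SL = ⌊$45,230/5⌋ = $9,046 → take SL $9,046. Book value $49,484.
Year 7: DB = ⌊$49,484 × 150%/10⌋ = $7,422; SL = ⌊$36,184/4⌋ = $9,046 → take SL $9,046. Book value $40,438.
Accumulated through year 7 = $131,908 − $40,438 = $91,470.

$91,470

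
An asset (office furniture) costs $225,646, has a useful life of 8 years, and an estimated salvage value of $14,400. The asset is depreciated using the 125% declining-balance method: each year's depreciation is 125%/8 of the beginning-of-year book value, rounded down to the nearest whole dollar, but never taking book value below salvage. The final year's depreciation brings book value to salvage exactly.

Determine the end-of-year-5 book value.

Depreciable base = $225,646 − $14,400 = $211,246.
Year 1: ⌊$225,646 × 125%/8⌋ = $35,257. Book value $190,389.
Year 2: ⌊$190,389 × 125%/8⌋ = $29,748. Book value $160,641.
Year 3: ⌊$160,641 × 125%/8⌋ = $25,100. Book value $135,541.
Year 4: ⌊$135,541 × 125%/8⌋ = $21,178. Book value $114,363.
Year 5: ⌊$114,363 × 125%/8⌋ = $17,869. Book value $96,494.

$96,494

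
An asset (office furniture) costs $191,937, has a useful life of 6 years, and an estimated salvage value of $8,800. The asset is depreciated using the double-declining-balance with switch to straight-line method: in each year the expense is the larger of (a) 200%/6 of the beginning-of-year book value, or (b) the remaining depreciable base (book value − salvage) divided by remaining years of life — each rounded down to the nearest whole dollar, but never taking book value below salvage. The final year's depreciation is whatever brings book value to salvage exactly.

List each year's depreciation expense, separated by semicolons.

Depreciable base = $191,937 − $8,800 = $183,137.
Year 1: DB = ⌊$191,937 × 200%/6⌋ = $63,979; SL = ⌊$183,137/6⌋ = $30,522 → take DB $63,979. Book value $127,958.
Year 2: DB = ⌊$127,958 × 200%/6⌋ = $42,652; SL = ⌊$119,158/5⌋ = $23,831 → take DB $42,652. Book value $85,306.
Year 3: DB = ⌊$85,306 × 200%/6⌋ = $28,435; SL = ⌊$76,506/4⌋ = $19,126 → take DB $28,435. Book value $56,871.
Year 4: DB = ⌊$56,871 × 200%/6⌋ = $18,957; SL = ⌊$48,071/3⌋ = $16,023 → take DB $18,957. Book value $37,914.
Year 5: DB = ⌊$37,914 × 200%/6⌋ = $12,638; SL = ⌊$29,114/2⌋ = $14,557 → take SL $14,557. Book value $23,357.
Year 6 (final): $23,357 − $8,800 = $14,557. Book value $8,800.

$63,979; $42,652; $28,435; $18,957; $14,557; $14,557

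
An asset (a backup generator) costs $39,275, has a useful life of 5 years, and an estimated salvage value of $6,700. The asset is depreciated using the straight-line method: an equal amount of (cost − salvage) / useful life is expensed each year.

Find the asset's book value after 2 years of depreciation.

Depreciable base = $39,275 − $6,700 = $32,575.
Annual expense = $32,575 / 5 = $6,515.
End of year 1: book value $32,760.
End of year 2: book value $26,245.

$26,245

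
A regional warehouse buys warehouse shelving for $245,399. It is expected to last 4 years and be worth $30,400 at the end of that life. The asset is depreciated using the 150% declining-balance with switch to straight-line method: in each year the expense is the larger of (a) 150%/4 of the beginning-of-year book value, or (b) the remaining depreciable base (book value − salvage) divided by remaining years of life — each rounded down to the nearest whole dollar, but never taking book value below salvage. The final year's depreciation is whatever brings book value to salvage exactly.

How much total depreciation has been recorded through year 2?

$149,539

Depreciable base = $245,399 − $30,400 = $214,999.
Year 1: DB = ⌊$245,399 × 150%/4⌋ = $92,024; SL = ⌊$214,999/4⌋ = $53,749 → take DB $92,024. Book value $153,375.
Year 2: DB = ⌊$153,375 × 150%/4⌋ = $57,515; SL = ⌊$122,975/3⌋ = $40,991 → take DB $57,515. Book value $95,860.
Accumulated through year 2 = $245,399 − $95,860 = $149,539.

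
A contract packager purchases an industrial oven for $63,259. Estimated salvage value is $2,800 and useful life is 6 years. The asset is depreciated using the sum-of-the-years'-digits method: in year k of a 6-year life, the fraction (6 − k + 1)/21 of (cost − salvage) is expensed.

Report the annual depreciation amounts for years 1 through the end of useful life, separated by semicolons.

$17,274; $14,395; $11,516; $8,637; $5,758; $2,879

Depreciable base = $63,259 − $2,800 = $60,459.
Sum of the years' digits = 6+5+4+3+2+1 = 21.
Year 1: $60,459 × 6/21 = $17,274. Book value $45,985.
Year 2: $60,459 × 5/21 = $14,395. Book value $31,590.
Year 3: $60,459 × 4/21 = $11,516. Book value $20,074.
Year 4: $60,459 × 3/21 = $8,637. Book value $11,437.
Year 5: $60,459 × 2/21 = $5,758. Book value $5,679.
Year 6: $60,459 × 1/21 = $2,879. Book value $2,800.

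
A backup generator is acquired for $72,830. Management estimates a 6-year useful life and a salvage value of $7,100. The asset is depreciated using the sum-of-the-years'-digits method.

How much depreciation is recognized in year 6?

$3,130

Depreciable base = $72,830 − $7,100 = $65,730.
Sum of the years' digits = 6+5+4+3+2+1 = 21.
Year 1: $65,730 × 6/21 = $18,780. Book value $54,050.
Year 2: $65,730 × 5/21 = $15,650. Book value $38,400.
Year 3: $65,730 × 4/21 = $12,520. Book value $25,880.
Year 4: $65,730 × 3/21 = $9,390. Book value $16,490.
Year 5: $65,730 × 2/21 = $6,260. Book value $10,230.
Year 6: $65,730 × 1/21 = $3,130. Book value $7,100.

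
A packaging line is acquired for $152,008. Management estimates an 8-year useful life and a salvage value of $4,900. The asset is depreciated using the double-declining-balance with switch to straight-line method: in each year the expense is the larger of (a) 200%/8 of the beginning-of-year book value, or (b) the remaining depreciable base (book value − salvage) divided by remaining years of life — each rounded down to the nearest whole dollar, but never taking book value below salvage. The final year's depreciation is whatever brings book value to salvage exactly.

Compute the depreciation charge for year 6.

Depreciable base = $152,008 − $4,900 = $147,108.
Year 1: DB = ⌊$152,008 × 200%/8⌋ = $38,002; SL = ⌊$147,108/8⌋ = $18,388 → take DB $38,002. Book value $114,006.
Year 2: DB = ⌊$114,006 × 200%/8⌋ = $28,501; SL = ⌊$109,106/7⌋ = $15,586 → take DB $28,501. Book value $85,505.
Year 3: DB = ⌊$85,505 × 200%/8⌋ = $21,376; SL = ⌊$80,605/6⌋ = $13,434 → take DB $21,376. Book value $64,129.
Year 4: DB = ⌊$64,129 × 200%/8⌋ = $16,032; SL = ⌊$59,229/5⌋ = $11,845 → take DB $16,032. Book value $48,097.
Year 5: DB = ⌊$48,097 × 200%/8⌋ = $12,024; SL = ⌊$43,197/4⌋ = $10,799 → take DB $12,024. Book value $36,073.
Year 6: DB = ⌊$36,073 × 200%/8⌋ = $9,018; SL = ⌊$31,173/3⌋ = $10,391 → take SL $10,391. Book value $25,682.

$10,391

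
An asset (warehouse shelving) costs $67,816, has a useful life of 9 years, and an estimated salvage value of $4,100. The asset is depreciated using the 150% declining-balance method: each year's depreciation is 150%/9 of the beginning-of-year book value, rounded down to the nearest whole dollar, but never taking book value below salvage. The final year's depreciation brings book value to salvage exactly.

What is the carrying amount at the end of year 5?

$27,255

Depreciable base = $67,816 − $4,100 = $63,716.
Year 1: ⌊$67,816 × 150%/9⌋ = $11,302. Book value $56,514.
Year 2: ⌊$56,514 × 150%/9⌋ = $9,419. Book value $47,095.
Year 3: ⌊$47,095 × 150%/9⌋ = $7,849. Book value $39,246.
Year 4: ⌊$39,246 × 150%/9⌋ = $6,541. Book value $32,705.
Year 5: ⌊$32,705 × 150%/9⌋ = $5,450. Book value $27,255.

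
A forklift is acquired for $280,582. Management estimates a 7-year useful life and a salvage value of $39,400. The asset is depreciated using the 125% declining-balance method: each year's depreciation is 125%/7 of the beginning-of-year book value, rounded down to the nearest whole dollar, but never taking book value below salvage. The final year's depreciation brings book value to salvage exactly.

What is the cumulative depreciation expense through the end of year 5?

$175,647

Depreciable base = $280,582 − $39,400 = $241,182.
Year 1: ⌊$280,582 × 125%/7⌋ = $50,103. Book value $230,479.
Year 2: ⌊$230,479 × 125%/7⌋ = $41,156. Book value $189,323.
Year 3: ⌊$189,323 × 125%/7⌋ = $33,807. Book value $155,516.
Year 4: ⌊$155,516 × 125%/7⌋ = $27,770. Book value $127,746.
Year 5: ⌊$127,746 × 125%/7⌋ = $22,811. Book value $104,935.
Accumulated through year 5 = $280,582 − $104,935 = $175,647.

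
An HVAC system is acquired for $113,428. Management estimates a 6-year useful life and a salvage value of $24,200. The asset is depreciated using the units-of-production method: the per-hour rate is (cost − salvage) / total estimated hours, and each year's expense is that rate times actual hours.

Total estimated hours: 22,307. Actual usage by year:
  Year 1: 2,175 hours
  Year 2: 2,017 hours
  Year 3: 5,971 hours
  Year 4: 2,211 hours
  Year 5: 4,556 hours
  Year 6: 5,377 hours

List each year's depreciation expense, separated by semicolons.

Depreciable base = $113,428 − $24,200 = $89,228.
Rate = $89,228 / 22,307 hours = $4 per hour.
Year 1: 2,175 × $4 = $8,700. Book value $104,728.
Year 2: 2,017 × $4 = $8,068. Book value $96,660.
Year 3: 5,971 × $4 = $23,884. Book value $72,776.
Year 4: 2,211 × $4 = $8,844. Book value $63,932.
Year 5: 4,556 × $4 = $18,224. Book value $45,708.
Year 6: 5,377 × $4 = $21,508. Book value $24,200.

$8,700; $8,068; $23,884; $8,844; $18,224; $21,508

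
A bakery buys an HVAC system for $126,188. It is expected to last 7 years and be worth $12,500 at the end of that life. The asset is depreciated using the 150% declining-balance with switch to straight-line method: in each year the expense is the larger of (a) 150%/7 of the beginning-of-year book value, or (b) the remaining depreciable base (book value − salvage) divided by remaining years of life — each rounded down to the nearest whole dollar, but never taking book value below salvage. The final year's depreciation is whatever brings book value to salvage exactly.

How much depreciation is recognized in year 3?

$16,693

Depreciable base = $126,188 − $12,500 = $113,688.
Year 1: DB = ⌊$126,188 × 150%/7⌋ = $27,040; SL = ⌊$113,688/7⌋ = $16,241 → take DB $27,040. Book value $99,148.
Year 2: DB = ⌊$99,148 × 150%/7⌋ = $21,246; SL = ⌊$86,648/6⌋ = $14,441 → take DB $21,246. Book value $77,902.
Year 3: DB = ⌊$77,902 × 150%/7⌋ = $16,693; SL = ⌊$65,402/5⌋ = $13,080 → take DB $16,693. Book value $61,209.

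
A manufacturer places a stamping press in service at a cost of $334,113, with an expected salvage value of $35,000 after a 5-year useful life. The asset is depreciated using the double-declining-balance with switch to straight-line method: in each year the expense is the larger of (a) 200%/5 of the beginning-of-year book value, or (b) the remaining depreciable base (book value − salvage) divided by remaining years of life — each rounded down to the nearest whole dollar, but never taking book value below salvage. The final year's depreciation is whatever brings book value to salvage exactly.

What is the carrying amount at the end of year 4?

$43,302

Depreciable base = $334,113 − $35,000 = $299,113.
Year 1: DB = ⌊$334,113 × 200%/5⌋ = $133,645; SL = ⌊$299,113/5⌋ = $59,822 → take DB $133,645. Book value $200,468.
Year 2: DB = ⌊$200,468 × 200%/5⌋ = $80,187; SL = ⌊$165,468/4⌋ = $41,367 → take DB $80,187. Book value $120,281.
Year 3: DB = ⌊$120,281 × 200%/5⌋ = $48,112; SL = ⌊$85,281/3⌋ = $28,427 → take DB $48,112. Book value $72,169.
Year 4: DB = ⌊$72,169 × 200%/5⌋ = $28,867; SL = ⌊$37,169/2⌋ = $18,584 → take DB $28,867. Book value $43,302.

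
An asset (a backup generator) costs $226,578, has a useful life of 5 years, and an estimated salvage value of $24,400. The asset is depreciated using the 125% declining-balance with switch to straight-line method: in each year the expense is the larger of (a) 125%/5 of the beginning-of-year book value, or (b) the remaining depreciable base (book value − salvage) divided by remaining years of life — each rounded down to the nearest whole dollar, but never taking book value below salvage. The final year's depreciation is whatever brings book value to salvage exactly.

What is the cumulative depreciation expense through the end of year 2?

Depreciable base = $226,578 − $24,400 = $202,178.
Year 1: DB = ⌊$226,578 × 125%/5⌋ = $56,644; SL = ⌊$202,178/5⌋ = $40,435 → take DB $56,644. Book value $169,934.
Year 2: DB = ⌊$169,934 × 125%/5⌋ = $42,483; SL = ⌊$145,534/4⌋ = $36,383 → take DB $42,483. Book value $127,451.
Accumulated through year 2 = $226,578 − $127,451 = $99,127.

$99,127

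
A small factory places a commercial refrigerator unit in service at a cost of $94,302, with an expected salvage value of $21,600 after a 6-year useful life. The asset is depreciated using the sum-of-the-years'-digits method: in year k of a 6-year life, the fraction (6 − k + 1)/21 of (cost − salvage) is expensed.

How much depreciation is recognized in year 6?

$3,462

Depreciable base = $94,302 − $21,600 = $72,702.
Sum of the years' digits = 6+5+4+3+2+1 = 21.
Year 1: $72,702 × 6/21 = $20,772. Book value $73,530.
Year 2: $72,702 × 5/21 = $17,310. Book value $56,220.
Year 3: $72,702 × 4/21 = $13,848. Book value $42,372.
Year 4: $72,702 × 3/21 = $10,386. Book value $31,986.
Year 5: $72,702 × 2/21 = $6,924. Book value $25,062.
Year 6: $72,702 × 1/21 = $3,462. Book value $21,600.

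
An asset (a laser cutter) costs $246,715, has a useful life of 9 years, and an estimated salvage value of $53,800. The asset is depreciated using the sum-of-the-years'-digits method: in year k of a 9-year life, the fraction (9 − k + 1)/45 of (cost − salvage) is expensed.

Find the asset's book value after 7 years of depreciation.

Depreciable base = $246,715 − $53,800 = $192,915.
Sum of the years' digits = 9+8+7+6+5+4+3+2+1 = 45.
Year 1: $192,915 × 9/45 = $38,583. Book value $208,132.
Year 2: $192,915 × 8/45 = $34,296. Book value $173,836.
Year 3: $192,915 × 7/45 = $30,009. Book value $143,827.
Year 4: $192,915 × 6/45 = $25,722. Book value $118,105.
Year 5: $192,915 × 5/45 = $21,435. Book value $96,670.
Year 6: $192,915 × 4/45 = $17,148. Book value $79,522.
Year 7: $192,915 × 3/45 = $12,861. Book value $66,661.

$66,661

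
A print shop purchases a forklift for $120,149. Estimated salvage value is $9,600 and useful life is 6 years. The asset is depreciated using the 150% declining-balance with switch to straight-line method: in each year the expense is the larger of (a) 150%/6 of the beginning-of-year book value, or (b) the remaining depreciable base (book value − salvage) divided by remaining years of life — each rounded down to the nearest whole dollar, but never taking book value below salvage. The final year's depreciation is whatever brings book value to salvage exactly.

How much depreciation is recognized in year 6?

Depreciable base = $120,149 − $9,600 = $110,549.
Year 1: DB = ⌊$120,149 × 150%/6⌋ = $30,037; SL = ⌊$110,549/6⌋ = $18,424 → take DB $30,037. Book value $90,112.
Year 2: DB = ⌊$90,112 × 150%/6⌋ = $22,528; SL = ⌊$80,512/5⌋ = $16,102 → take DB $22,528. Book value $67,584.
Year 3: DB = ⌊$67,584 × 150%/6⌋ = $16,896; SL = ⌊$57,984/4⌋ = $14,496 → take DB $16,896. Book value $50,688.
Year 4: DB = ⌊$50,688 × 150%/6⌋ = $12,672; SL = ⌊$41,088/3⌋ = $13,696 → take SL $13,696. Book value $36,992.
Year 5: DB = ⌊$36,992 × 150%/6⌋ = $9,248; SL = ⌊$27,392/2⌋ = $13,696 → take SL $13,696. Book value $23,296.
Year 6 (final): $23,296 − $9,600 = $13,696. Book value $9,600.

$13,696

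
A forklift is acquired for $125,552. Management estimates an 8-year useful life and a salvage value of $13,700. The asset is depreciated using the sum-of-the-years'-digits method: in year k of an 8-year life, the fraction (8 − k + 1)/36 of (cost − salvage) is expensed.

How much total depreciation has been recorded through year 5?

Depreciable base = $125,552 − $13,700 = $111,852.
Sum of the years' digits = 8+7+6+5+4+3+2+1 = 36.
Year 1: $111,852 × 8/36 = $24,856. Book value $100,696.
Year 2: $111,852 × 7/36 = $21,749. Book value $78,947.
Year 3: $111,852 × 6/36 = $18,642. Book value $60,305.
Year 4: $111,852 × 5/36 = $15,535. Book value $44,770.
Year 5: $111,852 × 4/36 = $12,428. Book value $32,342.
Accumulated through year 5 = $125,552 − $32,342 = $93,210.

$93,210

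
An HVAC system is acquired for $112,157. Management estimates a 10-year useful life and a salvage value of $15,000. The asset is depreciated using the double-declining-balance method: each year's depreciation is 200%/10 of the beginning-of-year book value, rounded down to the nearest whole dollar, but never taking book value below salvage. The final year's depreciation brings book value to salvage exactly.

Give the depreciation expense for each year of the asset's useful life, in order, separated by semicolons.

Depreciable base = $112,157 − $15,000 = $97,157.
Year 1: ⌊$112,157 × 200%/10⌋ = $22,431. Book value $89,726.
Year 2: ⌊$89,726 × 200%/10⌋ = $17,945. Book value $71,781.
Year 3: ⌊$71,781 × 200%/10⌋ = $14,356. Book value $57,425.
Year 4: ⌊$57,425 × 200%/10⌋ = $11,485. Book value $45,940.
Year 5: ⌊$45,940 × 200%/10⌋ = $9,188. Book value $36,752.
Year 6: ⌊$36,752 × 200%/10⌋ = $7,350. Book value $29,402.
Year 7: ⌊$29,402 × 200%/10⌋ = $5,880. Book value $23,522.
Year 8: ⌊$23,522 × 200%/10⌋ = $4,704. Book value $18,818.
Year 9: ⌊$18,818 × 200%/10⌋ = $3,763. Book value $15,055.
Year 10 (final): $15,055 − $15,000 = $55. Book value $15,000.

$22,431; $17,945; $14,356; $11,485; $9,188; $7,350; $5,880; $4,704; $3,763; $55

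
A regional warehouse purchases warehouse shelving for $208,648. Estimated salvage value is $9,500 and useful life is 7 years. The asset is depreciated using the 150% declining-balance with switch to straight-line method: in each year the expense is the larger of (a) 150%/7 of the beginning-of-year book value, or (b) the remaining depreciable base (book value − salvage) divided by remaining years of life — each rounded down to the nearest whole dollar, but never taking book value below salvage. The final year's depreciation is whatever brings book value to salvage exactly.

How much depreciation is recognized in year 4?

Depreciable base = $208,648 − $9,500 = $199,148.
Year 1: DB = ⌊$208,648 × 150%/7⌋ = $44,710; SL = ⌊$199,148/7⌋ = $28,449 → take DB $44,710. Book value $163,938.
Year 2: DB = ⌊$163,938 × 150%/7⌋ = $35,129; SL = ⌊$154,438/6⌋ = $25,739 → take DB $35,129. Book value $128,809.
Year 3: DB = ⌊$128,809 × 150%/7⌋ = $27,601; SL = ⌊$119,309/5⌋ = $23,861 → take DB $27,601. Book value $101,208.
Year 4: DB = ⌊$101,208 × 150%/7⌋ = $21,687; SL = ⌊$91,708/4⌋ = $22,927 → take SL $22,927. Book value $78,281.

$22,927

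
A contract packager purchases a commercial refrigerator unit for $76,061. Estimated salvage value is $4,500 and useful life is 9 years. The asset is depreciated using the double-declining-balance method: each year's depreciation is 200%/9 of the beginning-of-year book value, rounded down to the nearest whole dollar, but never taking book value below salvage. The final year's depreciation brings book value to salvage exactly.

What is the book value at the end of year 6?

Depreciable base = $76,061 − $4,500 = $71,561.
Year 1: ⌊$76,061 × 200%/9⌋ = $16,902. Book value $59,159.
Year 2: ⌊$59,159 × 200%/9⌋ = $13,146. Book value $46,013.
Year 3: ⌊$46,013 × 200%/9⌋ = $10,225. Book value $35,788.
Year 4: ⌊$35,788 × 200%/9⌋ = $7,952. Book value $27,836.
Year 5: ⌊$27,836 × 200%/9⌋ = $6,185. Book value $21,651.
Year 6: ⌊$21,651 × 200%/9⌋ = $4,811. Book value $16,840.

$16,840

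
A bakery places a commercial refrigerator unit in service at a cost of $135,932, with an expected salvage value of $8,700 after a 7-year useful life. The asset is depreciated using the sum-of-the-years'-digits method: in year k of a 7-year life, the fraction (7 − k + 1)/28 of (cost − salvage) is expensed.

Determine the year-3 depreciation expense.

$22,720

Depreciable base = $135,932 − $8,700 = $127,232.
Sum of the years' digits = 7+6+5+4+3+2+1 = 28.
Year 1: $127,232 × 7/28 = $31,808. Book value $104,124.
Year 2: $127,232 × 6/28 = $27,264. Book value $76,860.
Year 3: $127,232 × 5/28 = $22,720. Book value $54,140.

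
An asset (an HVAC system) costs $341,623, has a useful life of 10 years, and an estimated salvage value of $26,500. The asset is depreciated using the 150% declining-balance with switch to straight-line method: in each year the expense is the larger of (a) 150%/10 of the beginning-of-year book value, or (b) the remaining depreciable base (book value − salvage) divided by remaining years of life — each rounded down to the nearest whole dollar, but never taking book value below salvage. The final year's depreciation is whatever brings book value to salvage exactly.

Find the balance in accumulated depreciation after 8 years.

Depreciable base = $341,623 − $26,500 = $315,123.
Year 1: DB = ⌊$341,623 × 150%/10⌋ = $51,243; SL = ⌊$315,123/10⌋ = $31,512 → take DB $51,243. Book value $290,380.
Year 2: DB = ⌊$290,380 × 150%/10⌋ = $43,557; SL = ⌊$263,880/9⌋ = $29,320 → take DB $43,557. Book value $246,823.
Year 3: DB = ⌊$246,823 × 150%/10⌋ = $37,023; SL = ⌊$220,323/8⌋ = $27,540 → take DB $37,023. Book value $209,800.
Year 4: DB = ⌊$209,800 × 150%/10⌋ = $31,470; SL = ⌊$183,300/7⌋ = $26,185 → take DB $31,470. Book value $178,330.
Year 5: DB = ⌊$178,330 × 150%/10⌋ = $26,749; SL = ⌊$151,830/6⌋ = $25,305 → take DB $26,749. Book value $151,581.
Year 6: DB = ⌊$151,581 × 150%/10⌋ = $22,737; SL = ⌊$125,081/5⌋ = $25,016 → take SL $25,016. Book value $126,565.
Year 7: DB = ⌊$126,565 × 150%/10⌋ = $18,984; SL = ⌊$100,065/4⌋ = $25,016 → take SL $25,016. Book value $101,549.
Year 8: DB = ⌊$101,549 × 150%/10⌋ = $15,232; SL = ⌊$75,049/3⌋ = $25,016 → take SL $25,016. Book value $76,533.
Accumulated through year 8 = $341,623 − $76,533 = $265,090.

$265,090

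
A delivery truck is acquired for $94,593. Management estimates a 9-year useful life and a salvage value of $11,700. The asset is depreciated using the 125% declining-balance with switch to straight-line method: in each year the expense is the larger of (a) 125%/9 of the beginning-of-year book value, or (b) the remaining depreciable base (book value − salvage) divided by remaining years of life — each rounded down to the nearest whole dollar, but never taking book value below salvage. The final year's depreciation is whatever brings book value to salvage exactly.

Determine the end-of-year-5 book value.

$43,950

Depreciable base = $94,593 − $11,700 = $82,893.
Year 1: DB = ⌊$94,593 × 125%/9⌋ = $13,137; SL = ⌊$82,893/9⌋ = $9,210 → take DB $13,137. Book value $81,456.
Year 2: DB = ⌊$81,456 × 125%/9⌋ = $11,313; SL = ⌊$69,756/8⌋ = $8,719 → take DB $11,313. Book value $70,143.
Year 3: DB = ⌊$70,143 × 125%/9⌋ = $9,742; SL = ⌊$58,443/7⌋ = $8,349 → take DB $9,742. Book value $60,401.
Year 4: DB = ⌊$60,401 × 125%/9⌋ = $8,389; SL = ⌊$48,701/6⌋ = $8,116 → take DB $8,389. Book value $52,012.
Year 5: DB = ⌊$52,012 × 125%/9⌋ = $7,223; SL = ⌊$40,312/5⌋ = $8,062 → take SL $8,062. Book value $43,950.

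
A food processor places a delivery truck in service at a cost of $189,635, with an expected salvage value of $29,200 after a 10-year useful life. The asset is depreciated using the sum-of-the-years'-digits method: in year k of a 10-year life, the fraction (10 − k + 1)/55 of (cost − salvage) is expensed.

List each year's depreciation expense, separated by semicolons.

$29,170; $26,253; $23,336; $20,419; $17,502; $14,585; $11,668; $8,751; $5,834; $2,917

Depreciable base = $189,635 − $29,200 = $160,435.
Sum of the years' digits = 10+9+8+7+6+5+4+3+2+1 = 55.
Year 1: $160,435 × 10/55 = $29,170. Book value $160,465.
Year 2: $160,435 × 9/55 = $26,253. Book value $134,212.
Year 3: $160,435 × 8/55 = $23,336. Book value $110,876.
Year 4: $160,435 × 7/55 = $20,419. Book value $90,457.
Year 5: $160,435 × 6/55 = $17,502. Book value $72,955.
Year 6: $160,435 × 5/55 = $14,585. Book value $58,370.
Year 7: $160,435 × 4/55 = $11,668. Book value $46,702.
Year 8: $160,435 × 3/55 = $8,751. Book value $37,951.
Year 9: $160,435 × 2/55 = $5,834. Book value $32,117.
Year 10: $160,435 × 1/55 = $2,917. Book value $29,200.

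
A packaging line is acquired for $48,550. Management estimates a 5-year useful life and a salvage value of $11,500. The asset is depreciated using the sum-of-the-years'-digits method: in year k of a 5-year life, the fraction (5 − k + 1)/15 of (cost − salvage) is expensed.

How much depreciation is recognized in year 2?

$9,880

Depreciable base = $48,550 − $11,500 = $37,050.
Sum of the years' digits = 5+4+3+2+1 = 15.
Year 1: $37,050 × 5/15 = $12,350. Book value $36,200.
Year 2: $37,050 × 4/15 = $9,880. Book value $26,320.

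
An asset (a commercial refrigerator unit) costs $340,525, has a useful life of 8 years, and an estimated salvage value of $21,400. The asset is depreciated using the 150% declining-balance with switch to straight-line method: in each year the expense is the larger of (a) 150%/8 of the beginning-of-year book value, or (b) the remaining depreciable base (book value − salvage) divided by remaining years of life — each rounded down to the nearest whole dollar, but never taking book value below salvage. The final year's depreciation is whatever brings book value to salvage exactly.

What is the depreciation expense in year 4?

$34,247

Depreciable base = $340,525 − $21,400 = $319,125.
Year 1: DB = ⌊$340,525 × 150%/8⌋ = $63,848; SL = ⌊$319,125/8⌋ = $39,890 → take DB $63,848. Book value $276,677.
Year 2: DB = ⌊$276,677 × 150%/8⌋ = $51,876; SL = ⌊$255,277/7⌋ = $36,468 → take DB $51,876. Book value $224,801.
Year 3: DB = ⌊$224,801 × 150%/8⌋ = $42,150; SL = ⌊$203,401/6⌋ = $33,900 → take DB $42,150. Book value $182,651.
Year 4: DB = ⌊$182,651 × 150%/8⌋ = $34,247; SL = ⌊$161,251/5⌋ = $32,250 → take DB $34,247. Book value $148,404.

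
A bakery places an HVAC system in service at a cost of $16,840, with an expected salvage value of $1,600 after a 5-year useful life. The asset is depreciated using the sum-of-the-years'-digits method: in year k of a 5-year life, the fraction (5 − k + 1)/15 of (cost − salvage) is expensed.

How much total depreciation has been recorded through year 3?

Depreciable base = $16,840 − $1,600 = $15,240.
Sum of the years' digits = 5+4+3+2+1 = 15.
Year 1: $15,240 × 5/15 = $5,080. Book value $11,760.
Year 2: $15,240 × 4/15 = $4,064. Book value $7,696.
Year 3: $15,240 × 3/15 = $3,048. Book value $4,648.
Accumulated through year 3 = $16,840 − $4,648 = $12,192.

$12,192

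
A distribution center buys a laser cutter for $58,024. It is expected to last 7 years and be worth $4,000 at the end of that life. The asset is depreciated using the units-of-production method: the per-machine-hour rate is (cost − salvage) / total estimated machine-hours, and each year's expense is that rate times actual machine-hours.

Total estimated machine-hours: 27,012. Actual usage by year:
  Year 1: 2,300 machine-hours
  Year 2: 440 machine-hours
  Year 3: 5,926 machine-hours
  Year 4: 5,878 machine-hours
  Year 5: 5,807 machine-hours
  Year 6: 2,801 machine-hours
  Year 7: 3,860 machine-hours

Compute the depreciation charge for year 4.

$11,756

Depreciable base = $58,024 − $4,000 = $54,024.
Rate = $54,024 / 27,012 machine-hours = $2 per machine-hour.
Year 1: 2,300 × $2 = $4,600. Book value $53,424.
Year 2: 440 × $2 = $880. Book value $52,544.
Year 3: 5,926 × $2 = $11,852. Book value $40,692.
Year 4: 5,878 × $2 = $11,756. Book value $28,936.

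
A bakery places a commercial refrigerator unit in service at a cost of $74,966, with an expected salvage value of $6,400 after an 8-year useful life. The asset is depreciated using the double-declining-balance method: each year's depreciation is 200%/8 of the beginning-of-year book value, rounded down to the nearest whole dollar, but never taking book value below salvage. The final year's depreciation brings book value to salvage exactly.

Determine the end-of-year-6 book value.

$13,344

Depreciable base = $74,966 − $6,400 = $68,566.
Year 1: ⌊$74,966 × 200%/8⌋ = $18,741. Book value $56,225.
Year 2: ⌊$56,225 × 200%/8⌋ = $14,056. Book value $42,169.
Year 3: ⌊$42,169 × 200%/8⌋ = $10,542. Book value $31,627.
Year 4: ⌊$31,627 × 200%/8⌋ = $7,906. Book value $23,721.
Year 5: ⌊$23,721 × 200%/8⌋ = $5,930. Book value $17,791.
Year 6: ⌊$17,791 × 200%/8⌋ = $4,447. Book value $13,344.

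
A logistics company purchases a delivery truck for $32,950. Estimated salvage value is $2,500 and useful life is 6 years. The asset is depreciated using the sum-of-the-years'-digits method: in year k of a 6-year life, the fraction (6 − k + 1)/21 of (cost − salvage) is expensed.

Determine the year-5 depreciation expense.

Depreciable base = $32,950 − $2,500 = $30,450.
Sum of the years' digits = 6+5+4+3+2+1 = 21.
Year 1: $30,450 × 6/21 = $8,700. Book value $24,250.
Year 2: $30,450 × 5/21 = $7,250. Book value $17,000.
Year 3: $30,450 × 4/21 = $5,800. Book value $11,200.
Year 4: $30,450 × 3/21 = $4,350. Book value $6,850.
Year 5: $30,450 × 2/21 = $2,900. Book value $3,950.

$2,900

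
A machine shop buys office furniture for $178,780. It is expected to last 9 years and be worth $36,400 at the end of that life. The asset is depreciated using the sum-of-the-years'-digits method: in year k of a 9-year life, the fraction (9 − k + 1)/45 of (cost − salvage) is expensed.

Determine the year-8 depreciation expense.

Depreciable base = $178,780 − $36,400 = $142,380.
Sum of the years' digits = 9+8+7+6+5+4+3+2+1 = 45.
Year 1: $142,380 × 9/45 = $28,476. Book value $150,304.
Year 2: $142,380 × 8/45 = $25,312. Book value $124,992.
Year 3: $142,380 × 7/45 = $22,148. Book value $102,844.
Year 4: $142,380 × 6/45 = $18,984. Book value $83,860.
Year 5: $142,380 × 5/45 = $15,820. Book value $68,040.
Year 6: $142,380 × 4/45 = $12,656. Book value $55,384.
Year 7: $142,380 × 3/45 = $9,492. Book value $45,892.
Year 8: $142,380 × 2/45 = $6,328. Book value $39,564.

$6,328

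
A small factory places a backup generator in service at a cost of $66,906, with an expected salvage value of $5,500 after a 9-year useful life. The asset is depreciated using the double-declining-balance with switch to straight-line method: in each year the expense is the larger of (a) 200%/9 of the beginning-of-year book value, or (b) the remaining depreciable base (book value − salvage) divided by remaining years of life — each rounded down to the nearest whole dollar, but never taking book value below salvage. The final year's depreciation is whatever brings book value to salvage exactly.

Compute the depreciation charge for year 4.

$6,995

Depreciable base = $66,906 − $5,500 = $61,406.
Year 1: DB = ⌊$66,906 × 200%/9⌋ = $14,868; SL = ⌊$61,406/9⌋ = $6,822 → take DB $14,868. Book value $52,038.
Year 2: DB = ⌊$52,038 × 200%/9⌋ = $11,564; SL = ⌊$46,538/8⌋ = $5,817 → take DB $11,564. Book value $40,474.
Year 3: DB = ⌊$40,474 × 200%/9⌋ = $8,994; SL = ⌊$34,974/7⌋ = $4,996 → take DB $8,994. Book value $31,480.
Year 4: DB = ⌊$31,480 × 200%/9⌋ = $6,995; SL = ⌊$25,980/6⌋ = $4,330 → take DB $6,995. Book value $24,485.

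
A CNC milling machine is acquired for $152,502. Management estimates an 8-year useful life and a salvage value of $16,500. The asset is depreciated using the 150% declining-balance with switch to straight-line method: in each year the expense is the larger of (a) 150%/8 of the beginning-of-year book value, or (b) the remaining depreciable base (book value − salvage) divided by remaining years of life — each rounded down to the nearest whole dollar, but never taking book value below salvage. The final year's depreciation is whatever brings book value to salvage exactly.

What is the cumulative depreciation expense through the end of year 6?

Depreciable base = $152,502 − $16,500 = $136,002.
Year 1: DB = ⌊$152,502 × 150%/8⌋ = $28,594; SL = ⌊$136,002/8⌋ = $17,000 → take DB $28,594. Book value $123,908.
Year 2: DB = ⌊$123,908 × 150%/8⌋ = $23,232; SL = ⌊$107,408/7⌋ = $15,344 → take DB $23,232. Book value $100,676.
Year 3: DB = ⌊$100,676 × 150%/8⌋ = $18,876; SL = ⌊$84,176/6⌋ = $14,029 → take DB $18,876. Book value $81,800.
Year 4: DB = ⌊$81,800 × 150%/8⌋ = $15,337; SL = ⌊$65,300/5⌋ = $13,060 → take DB $15,337. Book value $66,463.
Year 5: DB = ⌊$66,463 × 150%/8⌋ = $12,461; SL = ⌊$49,963/4⌋ = $12,490 → take SL $12,490. Book value $53,973.
Year 6: DB = ⌊$53,973 × 150%/8⌋ = $10,119; SL = ⌊$37,473/3⌋ = $12,491 → take SL $12,491. Book value $41,482.
Accumulated through year 6 = $152,502 − $41,482 = $111,020.

$111,020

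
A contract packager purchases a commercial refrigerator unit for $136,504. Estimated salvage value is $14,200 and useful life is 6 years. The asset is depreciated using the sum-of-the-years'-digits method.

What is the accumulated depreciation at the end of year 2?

$64,064

Depreciable base = $136,504 − $14,200 = $122,304.
Sum of the years' digits = 6+5+4+3+2+1 = 21.
Year 1: $122,304 × 6/21 = $34,944. Book value $101,560.
Year 2: $122,304 × 5/21 = $29,120. Book value $72,440.
Accumulated through year 2 = $136,504 − $72,440 = $64,064.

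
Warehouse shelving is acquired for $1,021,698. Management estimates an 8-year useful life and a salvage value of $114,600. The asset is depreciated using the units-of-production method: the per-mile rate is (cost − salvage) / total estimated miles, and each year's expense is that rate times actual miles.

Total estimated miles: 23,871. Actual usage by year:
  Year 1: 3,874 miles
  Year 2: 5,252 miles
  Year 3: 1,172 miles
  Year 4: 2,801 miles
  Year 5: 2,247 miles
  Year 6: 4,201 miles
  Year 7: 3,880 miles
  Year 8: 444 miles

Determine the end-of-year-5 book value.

Depreciable base = $1,021,698 − $114,600 = $907,098.
Rate = $907,098 / 23,871 miles = $38 per mile.
Year 1: 3,874 × $38 = $147,212. Book value $874,486.
Year 2: 5,252 × $38 = $199,576. Book value $674,910.
Year 3: 1,172 × $38 = $44,536. Book value $630,374.
Year 4: 2,801 × $38 = $106,438. Book value $523,936.
Year 5: 2,247 × $38 = $85,386. Book value $438,550.

$438,550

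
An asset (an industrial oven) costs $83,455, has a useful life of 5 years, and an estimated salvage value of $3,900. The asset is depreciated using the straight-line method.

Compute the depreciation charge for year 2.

$15,911

Depreciable base = $83,455 − $3,900 = $79,555.
Annual expense = $79,555 / 5 = $15,911.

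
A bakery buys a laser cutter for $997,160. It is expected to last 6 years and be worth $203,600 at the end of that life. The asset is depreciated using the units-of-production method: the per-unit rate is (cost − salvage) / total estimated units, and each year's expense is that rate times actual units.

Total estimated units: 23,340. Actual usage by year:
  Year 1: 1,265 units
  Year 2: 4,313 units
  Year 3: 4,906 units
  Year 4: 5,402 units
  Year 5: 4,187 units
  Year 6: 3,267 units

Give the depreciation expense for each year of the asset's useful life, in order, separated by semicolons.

$43,010; $146,642; $166,804; $183,668; $142,358; $111,078

Depreciable base = $997,160 − $203,600 = $793,560.
Rate = $793,560 / 23,340 units = $34 per unit.
Year 1: 1,265 × $34 = $43,010. Book value $954,150.
Year 2: 4,313 × $34 = $146,642. Book value $807,508.
Year 3: 4,906 × $34 = $166,804. Book value $640,704.
Year 4: 5,402 × $34 = $183,668. Book value $457,036.
Year 5: 4,187 × $34 = $142,358. Book value $314,678.
Year 6: 3,267 × $34 = $111,078. Book value $203,600.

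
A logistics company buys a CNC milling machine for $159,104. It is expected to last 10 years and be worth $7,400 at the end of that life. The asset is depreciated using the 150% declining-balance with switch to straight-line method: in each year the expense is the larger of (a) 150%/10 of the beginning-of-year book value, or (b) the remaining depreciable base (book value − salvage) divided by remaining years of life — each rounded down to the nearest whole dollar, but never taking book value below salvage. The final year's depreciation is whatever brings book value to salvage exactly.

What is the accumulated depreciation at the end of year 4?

$76,049

Depreciable base = $159,104 − $7,400 = $151,704.
Year 1: DB = ⌊$159,104 × 150%/10⌋ = $23,865; SL = ⌊$151,704/10⌋ = $15,170 → take DB $23,865. Book value $135,239.
Year 2: DB = ⌊$135,239 × 150%/10⌋ = $20,285; SL = ⌊$127,839/9⌋ = $14,204 → take DB $20,285. Book value $114,954.
Year 3: DB = ⌊$114,954 × 150%/10⌋ = $17,243; SL = ⌊$107,554/8⌋ = $13,444 → take DB $17,243. Book value $97,711.
Year 4: DB = ⌊$97,711 × 150%/10⌋ = $14,656; SL = ⌊$90,311/7⌋ = $12,901 → take DB $14,656. Book value $83,055.
Accumulated through year 4 = $159,104 − $83,055 = $76,049.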